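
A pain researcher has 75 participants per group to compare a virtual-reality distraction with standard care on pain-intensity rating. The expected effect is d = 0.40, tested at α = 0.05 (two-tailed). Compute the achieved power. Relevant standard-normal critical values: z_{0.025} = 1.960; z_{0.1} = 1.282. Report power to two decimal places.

power ≈ 0.69

For two equal groups, power = Φ(d·√(n/2) − z_{α/2}).
d·√(n/2) = 0.40 × √(75/2) = 0.40 × 6.124 = 2.449.
z_β = 2.449 − 1.960 = 0.489.
Power = Φ(0.489) = 0.688.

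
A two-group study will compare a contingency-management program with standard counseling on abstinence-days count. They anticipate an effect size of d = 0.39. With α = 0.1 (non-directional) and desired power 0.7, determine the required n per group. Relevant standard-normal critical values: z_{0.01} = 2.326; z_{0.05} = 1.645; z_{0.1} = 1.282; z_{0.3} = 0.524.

n = 62 per group

For two independent groups with equal n: n = 2·((z_{α/2} + z_β) / d)².
z_{α/2} + z_β = 1.645 + 0.524 = 2.169.
n = 2 × (2.169 / 0.39)² = 2 × 5.562² = 2 × 30.93 = 61.9.
Round up to the next whole participant.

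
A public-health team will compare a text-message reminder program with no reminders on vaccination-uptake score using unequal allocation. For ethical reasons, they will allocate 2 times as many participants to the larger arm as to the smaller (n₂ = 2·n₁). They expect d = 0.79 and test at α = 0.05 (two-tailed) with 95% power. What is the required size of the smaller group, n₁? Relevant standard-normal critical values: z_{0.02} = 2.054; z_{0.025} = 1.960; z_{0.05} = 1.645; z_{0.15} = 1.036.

n₁ = 32

With allocation ratio k = n₂/n₁ = 2, Var(x̄₁−x̄₂) = σ²(1/n₁ + 1/(k·n₁)) = σ²·(k+1)/(k·n₁).
So n₁ = (1 + 1/k)·((z_{α/2} + z_β)/d)² = 1.500 × (3.605/0.79)².
n₁ = 1.500 × 20.82 = 31.2.
Round up: n₁ = 32, giving n₂ = 2 × 32 = 64.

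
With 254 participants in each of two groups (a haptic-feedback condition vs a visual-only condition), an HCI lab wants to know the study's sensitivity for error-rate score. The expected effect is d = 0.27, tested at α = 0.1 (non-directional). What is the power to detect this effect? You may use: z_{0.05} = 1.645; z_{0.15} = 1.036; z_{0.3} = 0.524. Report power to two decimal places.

For two equal groups, power = Φ(d·√(n/2) − z_{α/2}).
d·√(n/2) = 0.27 × √(254/2) = 0.27 × 11.269 = 3.043.
z_β = 3.043 − 1.645 = 1.398.
Power = Φ(1.398) = 0.919.

power ≈ 0.92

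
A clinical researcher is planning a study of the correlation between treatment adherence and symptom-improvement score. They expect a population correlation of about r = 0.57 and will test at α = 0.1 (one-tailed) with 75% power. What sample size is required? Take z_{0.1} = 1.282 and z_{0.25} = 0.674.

n = 13

Fisher's z: C = ½·ln((1+r)/(1−r)) = ½·ln(3.6512) = 0.6475.
n = ((z_{α} + z_β)/C)² + 3.
(1.282 + 0.674) / 0.6475 = 1.956 / 0.6475 = 3.021.
n = 3.021² + 3 = 9.13 + 3 = 12.1.
Round up.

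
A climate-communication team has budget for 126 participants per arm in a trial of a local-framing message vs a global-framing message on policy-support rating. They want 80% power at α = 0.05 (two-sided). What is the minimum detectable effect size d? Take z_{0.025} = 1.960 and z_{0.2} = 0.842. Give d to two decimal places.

d_min ≈ 0.35

For two independent groups of n = 126 each: d_min = (z_{α/2} + z_β)·√(2/n).
z-sum = 1.960 + 0.842 = 2.802.
d_min = 2.802 × √(2/126) = 2.802 × 0.1260 = 0.353.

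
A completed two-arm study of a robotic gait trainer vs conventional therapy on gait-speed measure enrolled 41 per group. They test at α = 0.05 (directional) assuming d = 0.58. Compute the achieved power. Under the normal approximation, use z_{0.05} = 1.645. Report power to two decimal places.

power ≈ 0.84

For two equal groups, power = Φ(d·√(n/2) − z_{α}).
d·√(n/2) = 0.58 × √(41/2) = 0.58 × 4.528 = 2.626.
z_β = 2.626 − 1.645 = 0.981.
Power = Φ(0.981) = 0.837.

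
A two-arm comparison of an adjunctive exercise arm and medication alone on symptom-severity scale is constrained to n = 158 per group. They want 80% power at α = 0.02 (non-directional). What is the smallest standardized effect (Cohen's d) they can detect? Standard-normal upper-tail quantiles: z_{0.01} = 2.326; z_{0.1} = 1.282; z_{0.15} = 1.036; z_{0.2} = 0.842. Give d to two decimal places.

d_min ≈ 0.36

For two independent groups of n = 158 each: d_min = (z_{α/2} + z_β)·√(2/n).
z-sum = 2.326 + 0.842 = 3.168.
d_min = 3.168 × √(2/158) = 3.168 × 0.1125 = 0.356.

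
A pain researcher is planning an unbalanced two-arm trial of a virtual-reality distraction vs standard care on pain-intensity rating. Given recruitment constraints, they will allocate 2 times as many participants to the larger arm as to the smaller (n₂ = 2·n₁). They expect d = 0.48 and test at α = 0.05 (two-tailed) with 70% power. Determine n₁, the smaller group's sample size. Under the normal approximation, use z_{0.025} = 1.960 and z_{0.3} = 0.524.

With allocation ratio k = n₂/n₁ = 2, Var(x̄₁−x̄₂) = σ²(1/n₁ + 1/(k·n₁)) = σ²·(k+1)/(k·n₁).
So n₁ = (1 + 1/k)·((z_{α/2} + z_β)/d)² = 1.500 × (2.484/0.48)².
n₁ = 1.500 × 26.78 = 40.2.
Round up: n₁ = 41, giving n₂ = 2 × 41 = 82.

n₁ = 41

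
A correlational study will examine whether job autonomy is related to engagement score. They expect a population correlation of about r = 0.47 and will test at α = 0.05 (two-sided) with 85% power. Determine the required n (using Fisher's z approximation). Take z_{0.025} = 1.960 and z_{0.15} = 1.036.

Fisher's z: C = ½·ln((1+r)/(1−r)) = ½·ln(2.7736) = 0.5101.
n = ((z_{α/2} + z_β)/C)² + 3.
(1.960 + 1.036) / 0.5101 = 2.996 / 0.5101 = 5.873.
n = 5.873² + 3 = 34.50 + 3 = 37.5.
Round up.

n = 38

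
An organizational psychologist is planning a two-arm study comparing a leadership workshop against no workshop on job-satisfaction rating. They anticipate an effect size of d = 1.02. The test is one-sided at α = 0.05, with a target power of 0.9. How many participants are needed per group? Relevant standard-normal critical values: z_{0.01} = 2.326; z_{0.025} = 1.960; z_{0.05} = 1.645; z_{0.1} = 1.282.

For two independent groups with equal n: n = 2·((z_{α} + z_β) / d)².
z_{α} + z_β = 1.645 + 1.282 = 2.927.
n = 2 × (2.927 / 1.02)² = 2 × 2.870² = 2 × 8.23 = 16.5.
Round up to the next whole participant.

n = 17 per group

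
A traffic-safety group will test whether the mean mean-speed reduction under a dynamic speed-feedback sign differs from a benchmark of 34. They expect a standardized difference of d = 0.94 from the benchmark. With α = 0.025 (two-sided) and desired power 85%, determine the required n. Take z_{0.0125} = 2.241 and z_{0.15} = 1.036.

n = 13

For a one-sample test: n = ((z_{α/2} + z_β) / d)².
z_{α/2} + z_β = 2.241 + 1.036 = 3.277.
n = (3.277 / 0.94)² = 3.486² = 12.15.
Round up.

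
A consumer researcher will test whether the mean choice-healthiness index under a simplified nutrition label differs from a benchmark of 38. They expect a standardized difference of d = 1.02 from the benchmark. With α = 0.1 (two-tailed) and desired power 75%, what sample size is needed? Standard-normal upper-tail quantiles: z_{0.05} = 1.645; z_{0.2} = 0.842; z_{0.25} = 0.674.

n = 6

For a one-sample test: n = ((z_{α/2} + z_β) / d)².
z_{α/2} + z_β = 1.645 + 0.674 = 2.319.
n = (2.319 / 1.02)² = 2.274² = 5.17.
Round up.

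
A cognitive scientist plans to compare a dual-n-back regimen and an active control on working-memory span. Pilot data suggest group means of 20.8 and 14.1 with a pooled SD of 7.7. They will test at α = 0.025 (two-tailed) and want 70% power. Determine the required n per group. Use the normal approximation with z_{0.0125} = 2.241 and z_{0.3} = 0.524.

n = 21 per group

Cohen's d = |M₁ − M₂| / SD_pooled = |20.8 − 14.1| / 7.7 = 6.7 / 7.7 = 0.870.
For two independent groups with equal n: n = 2·((z_{α/2} + z_β) / d)².
z_{α/2} + z_β = 2.241 + 0.524 = 2.765.
n = 2 × (2.765 / 0.870)² = 2 × 3.178² = 2 × 10.10 = 20.2.
Round up to the next whole participant.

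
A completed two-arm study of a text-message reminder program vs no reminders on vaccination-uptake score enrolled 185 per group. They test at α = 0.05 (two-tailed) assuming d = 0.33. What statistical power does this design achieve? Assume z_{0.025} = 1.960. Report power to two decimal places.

For two equal groups, power = Φ(d·√(n/2) − z_{α/2}).
d·√(n/2) = 0.33 × √(185/2) = 0.33 × 9.618 = 3.174.
z_β = 3.174 − 1.960 = 1.214.
Power = Φ(1.214) = 0.888.

power ≈ 0.89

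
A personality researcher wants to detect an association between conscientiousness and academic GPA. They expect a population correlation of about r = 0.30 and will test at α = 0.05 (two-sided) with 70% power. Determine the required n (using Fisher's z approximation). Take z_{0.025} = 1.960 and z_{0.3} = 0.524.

Fisher's z: C = ½·ln((1+r)/(1−r)) = ½·ln(1.8571) = 0.3095.
n = ((z_{α/2} + z_β)/C)² + 3.
(1.960 + 0.524) / 0.3095 = 2.484 / 0.3095 = 8.026.
n = 8.026² + 3 = 64.41 + 3 = 67.4.
Round up.

n = 68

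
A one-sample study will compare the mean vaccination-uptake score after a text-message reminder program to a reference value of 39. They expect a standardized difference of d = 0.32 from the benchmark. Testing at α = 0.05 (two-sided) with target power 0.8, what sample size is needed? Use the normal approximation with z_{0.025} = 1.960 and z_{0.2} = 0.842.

n = 77

For a one-sample test: n = ((z_{α/2} + z_β) / d)².
z_{α/2} + z_β = 1.960 + 0.842 = 2.802.
n = (2.802 / 0.32)² = 8.756² = 76.67.
Round up.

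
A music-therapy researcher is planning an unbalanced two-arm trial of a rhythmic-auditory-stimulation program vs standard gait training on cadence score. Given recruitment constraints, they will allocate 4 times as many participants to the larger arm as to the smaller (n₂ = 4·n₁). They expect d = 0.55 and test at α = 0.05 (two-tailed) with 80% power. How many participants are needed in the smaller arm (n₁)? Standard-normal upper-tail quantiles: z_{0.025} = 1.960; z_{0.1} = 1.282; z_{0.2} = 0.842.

n₁ = 33

With allocation ratio k = n₂/n₁ = 4, Var(x̄₁−x̄₂) = σ²(1/n₁ + 1/(k·n₁)) = σ²·(k+1)/(k·n₁).
So n₁ = (1 + 1/k)·((z_{α/2} + z_β)/d)² = 1.250 × (2.802/0.55)².
n₁ = 1.250 × 25.95 = 32.4.
Round up: n₁ = 33, giving n₂ = 4 × 33 = 132.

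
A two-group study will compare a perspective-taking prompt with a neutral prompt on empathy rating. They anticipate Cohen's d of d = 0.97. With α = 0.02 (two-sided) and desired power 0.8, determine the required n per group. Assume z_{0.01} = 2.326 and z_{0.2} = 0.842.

n = 22 per group

For two independent groups with equal n: n = 2·((z_{α/2} + z_β) / d)².
z_{α/2} + z_β = 2.326 + 0.842 = 3.168.
n = 2 × (3.168 / 0.97)² = 2 × 3.266² = 2 × 10.67 = 21.3.
Round up to the next whole participant.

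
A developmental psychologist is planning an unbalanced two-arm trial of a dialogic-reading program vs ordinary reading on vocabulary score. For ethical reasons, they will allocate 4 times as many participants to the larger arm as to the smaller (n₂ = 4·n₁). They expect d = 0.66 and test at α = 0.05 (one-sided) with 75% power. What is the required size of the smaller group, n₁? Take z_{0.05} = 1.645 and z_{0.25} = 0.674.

With allocation ratio k = n₂/n₁ = 4, Var(x̄₁−x̄₂) = σ²(1/n₁ + 1/(k·n₁)) = σ²·(k+1)/(k·n₁).
So n₁ = (1 + 1/k)·((z_{α} + z_β)/d)² = 1.250 × (2.319/0.66)².
n₁ = 1.250 × 12.35 = 15.4.
Round up: n₁ = 16, giving n₂ = 4 × 16 = 64.

n₁ = 16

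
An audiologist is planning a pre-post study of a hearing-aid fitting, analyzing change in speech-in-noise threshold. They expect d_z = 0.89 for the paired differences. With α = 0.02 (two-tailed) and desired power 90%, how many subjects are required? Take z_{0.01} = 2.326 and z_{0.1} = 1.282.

For a paired (one-sample on differences) test: n = ((z_{α/2} + z_β) / d)².
z_{α/2} + z_β = 2.326 + 1.282 = 3.608.
n = (3.608 / 0.89)² = 4.054² = 16.43.
Round up.

n = 17 pairs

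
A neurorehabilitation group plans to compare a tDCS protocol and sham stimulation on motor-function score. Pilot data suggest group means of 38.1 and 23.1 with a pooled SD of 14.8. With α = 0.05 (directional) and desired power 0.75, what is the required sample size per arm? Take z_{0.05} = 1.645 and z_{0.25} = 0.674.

Cohen's d = |M₁ − M₂| / SD_pooled = |38.1 − 23.1| / 14.8 = 15.0 / 14.8 = 1.014.
For two independent groups with equal n: n = 2·((z_{α} + z_β) / d)².
z_{α} + z_β = 1.645 + 0.674 = 2.319.
n = 2 × (2.319 / 1.014)² = 2 × 2.287² = 2 × 5.23 = 10.5.
Round up to the next whole participant.

n = 11 per group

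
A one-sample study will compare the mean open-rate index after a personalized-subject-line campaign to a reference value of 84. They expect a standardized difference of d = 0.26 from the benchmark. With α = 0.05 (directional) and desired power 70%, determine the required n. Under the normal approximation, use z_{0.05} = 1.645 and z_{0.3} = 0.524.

For a one-sample test: n = ((z_{α} + z_β) / d)².
z_{α} + z_β = 1.645 + 0.524 = 2.169.
n = (2.169 / 0.26)² = 8.342² = 69.59.
Round up.

n = 70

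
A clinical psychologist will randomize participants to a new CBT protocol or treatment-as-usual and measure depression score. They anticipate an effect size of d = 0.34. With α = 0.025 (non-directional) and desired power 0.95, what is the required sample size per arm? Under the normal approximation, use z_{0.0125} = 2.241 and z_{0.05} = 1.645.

n = 262 per group

For two independent groups with equal n: n = 2·((z_{α/2} + z_β) / d)².
z_{α/2} + z_β = 2.241 + 1.645 = 3.886.
n = 2 × (3.886 / 0.34)² = 2 × 11.429² = 2 × 130.63 = 261.3.
Round up to the next whole participant.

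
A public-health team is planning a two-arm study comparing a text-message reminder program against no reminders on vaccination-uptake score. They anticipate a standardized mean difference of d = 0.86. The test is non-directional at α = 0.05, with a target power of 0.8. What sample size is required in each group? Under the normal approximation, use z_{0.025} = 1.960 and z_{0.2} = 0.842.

For two independent groups with equal n: n = 2·((z_{α/2} + z_β) / d)².
z_{α/2} + z_β = 1.960 + 0.842 = 2.802.
n = 2 × (2.802 / 0.86)² = 2 × 3.258² = 2 × 10.62 = 21.2.
Round up to the next whole participant.

n = 22 per group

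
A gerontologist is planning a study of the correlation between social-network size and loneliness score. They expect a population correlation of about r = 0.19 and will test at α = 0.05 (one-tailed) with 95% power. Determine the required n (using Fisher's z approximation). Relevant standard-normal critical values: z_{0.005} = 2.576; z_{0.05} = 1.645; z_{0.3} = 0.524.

Fisher's z: C = ½·ln((1+r)/(1−r)) = ½·ln(1.4691) = 0.1923.
n = ((z_{α} + z_β)/C)² + 3.
(1.645 + 1.645) / 0.1923 = 3.290 / 0.1923 = 17.109.
n = 17.109² + 3 = 292.71 + 3 = 295.7.
Round up.

n = 296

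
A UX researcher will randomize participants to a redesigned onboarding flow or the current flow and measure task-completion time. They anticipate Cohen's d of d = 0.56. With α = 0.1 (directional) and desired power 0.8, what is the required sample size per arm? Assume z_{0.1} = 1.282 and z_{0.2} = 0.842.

n = 29 per group

For two independent groups with equal n: n = 2·((z_{α} + z_β) / d)².
z_{α} + z_β = 1.282 + 0.842 = 2.124.
n = 2 × (2.124 / 0.56)² = 2 × 3.793² = 2 × 14.39 = 28.8.
Round up to the next whole participant.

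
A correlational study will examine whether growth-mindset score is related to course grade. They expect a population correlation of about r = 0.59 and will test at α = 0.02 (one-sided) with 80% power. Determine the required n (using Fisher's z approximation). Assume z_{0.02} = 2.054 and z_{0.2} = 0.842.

n = 22

Fisher's z: C = ½·ln((1+r)/(1−r)) = ½·ln(3.8780) = 0.6777.
n = ((z_{α} + z_β)/C)² + 3.
(2.054 + 0.842) / 0.6777 = 2.896 / 0.6777 = 4.273.
n = 4.273² + 3 = 18.26 + 3 = 21.3.
Round up.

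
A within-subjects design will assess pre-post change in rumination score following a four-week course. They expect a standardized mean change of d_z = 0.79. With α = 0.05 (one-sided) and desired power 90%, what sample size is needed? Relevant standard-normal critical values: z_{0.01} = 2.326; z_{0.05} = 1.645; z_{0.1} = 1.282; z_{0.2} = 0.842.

n = 14 pairs

For a paired (one-sample on differences) test: n = ((z_{α} + z_β) / d)².
z_{α} + z_β = 1.645 + 1.282 = 2.927.
n = (2.927 / 0.79)² = 3.705² = 13.73.
Round up.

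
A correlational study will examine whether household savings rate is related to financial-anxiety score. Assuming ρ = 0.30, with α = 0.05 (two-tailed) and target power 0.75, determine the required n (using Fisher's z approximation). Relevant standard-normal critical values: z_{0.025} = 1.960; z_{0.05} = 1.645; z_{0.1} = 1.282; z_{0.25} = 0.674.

n = 76

Fisher's z: C = ½·ln((1+r)/(1−r)) = ½·ln(1.8571) = 0.3095.
n = ((z_{α/2} + z_β)/C)² + 3.
(1.960 + 0.674) / 0.3095 = 2.634 / 0.3095 = 8.511.
n = 8.511² + 3 = 72.43 + 3 = 75.4.
Round up.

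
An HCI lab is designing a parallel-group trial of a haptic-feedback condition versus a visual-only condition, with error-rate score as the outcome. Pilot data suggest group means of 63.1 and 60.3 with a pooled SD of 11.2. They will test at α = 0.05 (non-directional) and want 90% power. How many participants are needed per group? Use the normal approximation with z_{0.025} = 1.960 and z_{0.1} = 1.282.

Cohen's d = |M₁ − M₂| / SD_pooled = |63.1 − 60.3| / 11.2 = 2.8 / 11.2 = 0.250.
For two independent groups with equal n: n = 2·((z_{α/2} + z_β) / d)².
z_{α/2} + z_β = 1.960 + 1.282 = 3.242.
n = 2 × (3.242 / 0.250)² = 2 × 12.968² = 2 × 168.17 = 336.3.
Round up to the next whole participant.

n = 337 per group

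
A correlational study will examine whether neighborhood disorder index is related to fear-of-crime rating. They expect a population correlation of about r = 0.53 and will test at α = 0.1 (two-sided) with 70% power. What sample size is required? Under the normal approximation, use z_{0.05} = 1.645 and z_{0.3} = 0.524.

Fisher's z: C = ½·ln((1+r)/(1−r)) = ½·ln(3.2553) = 0.5901.
n = ((z_{α/2} + z_β)/C)² + 3.
(1.645 + 0.524) / 0.5901 = 2.169 / 0.5901 = 3.676.
n = 3.676² + 3 = 13.51 + 3 = 16.5.
Round up.

n = 17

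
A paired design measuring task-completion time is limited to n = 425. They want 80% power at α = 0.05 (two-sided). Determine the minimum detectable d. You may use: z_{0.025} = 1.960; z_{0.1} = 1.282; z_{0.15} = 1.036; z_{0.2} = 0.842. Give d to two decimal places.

For a single sample (or paired design) of n = 425: d_min = (z_{α/2} + z_β)/√n.
z-sum = 1.960 + 0.842 = 2.802.
d_min = 2.802 / √425 = 2.802 / 20.616 = 0.136.

d_min ≈ 0.14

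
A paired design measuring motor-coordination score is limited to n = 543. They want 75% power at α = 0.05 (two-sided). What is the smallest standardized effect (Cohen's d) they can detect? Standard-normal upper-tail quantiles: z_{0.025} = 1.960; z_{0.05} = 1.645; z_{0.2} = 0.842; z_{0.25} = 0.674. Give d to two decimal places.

d_min ≈ 0.11

For a single sample (or paired design) of n = 543: d_min = (z_{α/2} + z_β)/√n.
z-sum = 1.960 + 0.674 = 2.634.
d_min = 2.634 / √543 = 2.634 / 23.302 = 0.113.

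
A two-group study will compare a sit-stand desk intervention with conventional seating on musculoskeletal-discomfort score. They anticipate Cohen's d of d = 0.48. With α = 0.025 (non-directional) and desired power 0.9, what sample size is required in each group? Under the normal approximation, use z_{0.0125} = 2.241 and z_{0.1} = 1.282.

n = 108 per group

For two independent groups with equal n: n = 2·((z_{α/2} + z_β) / d)².
z_{α/2} + z_β = 2.241 + 1.282 = 3.523.
n = 2 × (3.523 / 0.48)² = 2 × 7.340² = 2 × 53.87 = 107.7.
Round up to the next whole participant.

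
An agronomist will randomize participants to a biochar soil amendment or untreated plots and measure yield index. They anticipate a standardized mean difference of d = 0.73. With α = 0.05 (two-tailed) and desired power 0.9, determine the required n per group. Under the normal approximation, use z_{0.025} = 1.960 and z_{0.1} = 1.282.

n = 40 per group

For two independent groups with equal n: n = 2·((z_{α/2} + z_β) / d)².
z_{α/2} + z_β = 1.960 + 1.282 = 3.242.
n = 2 × (3.242 / 0.73)² = 2 × 4.441² = 2 × 19.72 = 39.4.
Round up to the next whole participant.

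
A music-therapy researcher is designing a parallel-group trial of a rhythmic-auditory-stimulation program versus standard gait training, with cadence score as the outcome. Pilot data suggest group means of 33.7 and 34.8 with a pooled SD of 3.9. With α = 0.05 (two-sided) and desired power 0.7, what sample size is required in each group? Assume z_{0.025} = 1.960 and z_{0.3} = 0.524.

Cohen's d = |M₁ − M₂| / SD_pooled = |33.7 − 34.8| / 3.9 = 1.1 / 3.9 = 0.282.
For two independent groups with equal n: n = 2·((z_{α/2} + z_β) / d)².
z_{α/2} + z_β = 1.960 + 0.524 = 2.484.
n = 2 × (2.484 / 0.282)² = 2 × 8.809² = 2 × 77.59 = 155.2.
Round up to the next whole participant.

n = 156 per group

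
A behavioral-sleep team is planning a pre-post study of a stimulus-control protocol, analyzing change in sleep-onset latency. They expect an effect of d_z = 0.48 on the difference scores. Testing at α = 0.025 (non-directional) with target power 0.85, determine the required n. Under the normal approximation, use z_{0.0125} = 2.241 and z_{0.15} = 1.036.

For a paired (one-sample on differences) test: n = ((z_{α/2} + z_β) / d)².
z_{α/2} + z_β = 2.241 + 1.036 = 3.277.
n = (3.277 / 0.48)² = 6.827² = 46.61.
Round up.

n = 47 pairs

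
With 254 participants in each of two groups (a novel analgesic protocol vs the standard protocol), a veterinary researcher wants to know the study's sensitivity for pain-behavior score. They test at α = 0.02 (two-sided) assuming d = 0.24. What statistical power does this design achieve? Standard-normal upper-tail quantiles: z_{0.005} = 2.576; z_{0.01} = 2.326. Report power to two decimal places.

For two equal groups, power = Φ(d·√(n/2) − z_{α/2}).
d·√(n/2) = 0.24 × √(254/2) = 0.24 × 11.269 = 2.705.
z_β = 2.705 − 2.326 = 0.379.
Power = Φ(0.379) = 0.648.

power ≈ 0.65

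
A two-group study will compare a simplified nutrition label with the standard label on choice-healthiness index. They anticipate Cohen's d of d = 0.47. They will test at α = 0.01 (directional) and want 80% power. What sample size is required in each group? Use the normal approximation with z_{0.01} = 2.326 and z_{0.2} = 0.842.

For two independent groups with equal n: n = 2·((z_{α} + z_β) / d)².
z_{α} + z_β = 2.326 + 0.842 = 3.168.
n = 2 × (3.168 / 0.47)² = 2 × 6.740² = 2 × 45.43 = 90.9.
Round up to the next whole participant.

n = 91 per group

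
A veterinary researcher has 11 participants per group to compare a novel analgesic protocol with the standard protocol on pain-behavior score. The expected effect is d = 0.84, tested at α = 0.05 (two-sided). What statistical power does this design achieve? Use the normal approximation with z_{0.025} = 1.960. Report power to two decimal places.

power ≈ 0.50

For two equal groups, power = Φ(d·√(n/2) − z_{α/2}).
d·√(n/2) = 0.84 × √(11/2) = 0.84 × 2.345 = 1.970.
z_β = 1.970 − 1.960 = 0.010.
Power = Φ(0.010) = 0.504.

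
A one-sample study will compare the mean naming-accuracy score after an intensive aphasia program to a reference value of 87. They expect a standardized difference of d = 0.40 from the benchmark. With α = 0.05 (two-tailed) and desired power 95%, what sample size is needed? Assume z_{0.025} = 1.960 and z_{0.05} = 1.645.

n = 82

For a one-sample test: n = ((z_{α/2} + z_β) / d)².
z_{α/2} + z_β = 1.960 + 1.645 = 3.605.
n = (3.605 / 0.40)² = 9.012² = 81.23.
Round up.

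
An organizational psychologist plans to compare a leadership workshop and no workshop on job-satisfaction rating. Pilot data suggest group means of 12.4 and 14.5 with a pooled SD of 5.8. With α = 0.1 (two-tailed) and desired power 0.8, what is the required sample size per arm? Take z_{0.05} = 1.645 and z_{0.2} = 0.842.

Cohen's d = |M₁ − M₂| / SD_pooled = |12.4 − 14.5| / 5.8 = 2.1 / 5.8 = 0.362.
For two independent groups with equal n: n = 2·((z_{α/2} + z_β) / d)².
z_{α/2} + z_β = 1.645 + 0.842 = 2.487.
n = 2 × (2.487 / 0.362)² = 2 × 6.870² = 2 × 47.20 = 94.4.
Round up to the next whole participant.

n = 95 per group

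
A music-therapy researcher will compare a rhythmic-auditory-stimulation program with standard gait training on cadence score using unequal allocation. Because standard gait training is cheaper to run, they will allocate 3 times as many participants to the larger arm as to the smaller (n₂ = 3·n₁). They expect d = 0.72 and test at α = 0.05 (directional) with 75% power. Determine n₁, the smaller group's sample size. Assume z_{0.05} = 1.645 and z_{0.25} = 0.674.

With allocation ratio k = n₂/n₁ = 3, Var(x̄₁−x̄₂) = σ²(1/n₁ + 1/(k·n₁)) = σ²·(k+1)/(k·n₁).
So n₁ = (1 + 1/k)·((z_{α} + z_β)/d)² = 1.333 × (2.319/0.72)².
n₁ = 1.333 × 10.37 = 13.8.
Round up: n₁ = 14, giving n₂ = 3 × 14 = 42.

n₁ = 14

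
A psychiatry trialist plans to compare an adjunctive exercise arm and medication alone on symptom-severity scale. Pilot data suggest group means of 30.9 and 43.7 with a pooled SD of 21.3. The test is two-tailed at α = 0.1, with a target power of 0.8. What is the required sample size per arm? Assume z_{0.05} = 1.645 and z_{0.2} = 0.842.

Cohen's d = |M₁ − M₂| / SD_pooled = |30.9 − 43.7| / 21.3 = 12.8 / 21.3 = 0.601.
For two independent groups with equal n: n = 2·((z_{α/2} + z_β) / d)².
z_{α/2} + z_β = 1.645 + 0.842 = 2.487.
n = 2 × (2.487 / 0.601)² = 2 × 4.138² = 2 × 17.12 = 34.2.
Round up to the next whole participant.

n = 35 per group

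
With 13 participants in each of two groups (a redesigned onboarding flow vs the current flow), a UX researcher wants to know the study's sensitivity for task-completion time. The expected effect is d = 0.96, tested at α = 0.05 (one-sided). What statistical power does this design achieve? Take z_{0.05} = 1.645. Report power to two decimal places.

For two equal groups, power = Φ(d·√(n/2) − z_{α}).
d·√(n/2) = 0.96 × √(13/2) = 0.96 × 2.550 = 2.448.
z_β = 2.448 − 1.645 = 0.803.
Power = Φ(0.803) = 0.789.

power ≈ 0.79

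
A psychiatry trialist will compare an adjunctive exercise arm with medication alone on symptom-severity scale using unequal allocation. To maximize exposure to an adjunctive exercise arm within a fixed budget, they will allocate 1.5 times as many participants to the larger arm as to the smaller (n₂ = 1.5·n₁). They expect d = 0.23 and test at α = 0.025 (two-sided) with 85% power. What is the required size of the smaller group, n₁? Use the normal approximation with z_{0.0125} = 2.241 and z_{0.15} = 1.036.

With allocation ratio k = n₂/n₁ = 1.5, Var(x̄₁−x̄₂) = σ²(1/n₁ + 1/(k·n₁)) = σ²·(k+1)/(k·n₁).
So n₁ = (1 + 1/k)·((z_{α/2} + z_β)/d)² = 1.667 × (3.277/0.23)².
n₁ = 1.667 × 203.00 = 338.3.
Round up: n₁ = 339, giving n₂ = ⌈1.5 × 339⌉ = ⌈508.5⌉ = 509.

n₁ = 339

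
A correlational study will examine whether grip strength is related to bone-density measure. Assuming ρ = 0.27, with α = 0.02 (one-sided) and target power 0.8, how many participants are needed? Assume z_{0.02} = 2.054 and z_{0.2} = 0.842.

Fisher's z: C = ½·ln((1+r)/(1−r)) = ½·ln(1.7397) = 0.2769.
n = ((z_{α} + z_β)/C)² + 3.
(2.054 + 0.842) / 0.2769 = 2.896 / 0.2769 = 10.459.
n = 10.459² + 3 = 109.38 + 3 = 112.4.
Round up.

n = 113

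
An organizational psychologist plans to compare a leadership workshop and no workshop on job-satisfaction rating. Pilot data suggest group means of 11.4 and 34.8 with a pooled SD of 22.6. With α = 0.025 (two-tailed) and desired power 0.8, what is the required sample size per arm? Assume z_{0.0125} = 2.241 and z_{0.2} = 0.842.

n = 18 per group

Cohen's d = |M₁ − M₂| / SD_pooled = |11.4 − 34.8| / 22.6 = 23.4 / 22.6 = 1.035.
For two independent groups with equal n: n = 2·((z_{α/2} + z_β) / d)².
z_{α/2} + z_β = 2.241 + 0.842 = 3.083.
n = 2 × (3.083 / 1.035)² = 2 × 2.979² = 2 × 8.87 = 17.7.
Round up to the next whole participant.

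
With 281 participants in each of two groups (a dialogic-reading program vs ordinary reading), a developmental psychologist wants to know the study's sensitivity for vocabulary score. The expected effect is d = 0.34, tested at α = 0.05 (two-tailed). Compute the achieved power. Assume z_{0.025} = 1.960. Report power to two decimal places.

For two equal groups, power = Φ(d·√(n/2) − z_{α/2}).
d·√(n/2) = 0.34 × √(281/2) = 0.34 × 11.853 = 4.030.
z_β = 4.030 − 1.960 = 2.070.
Power = Φ(2.070) = 0.981.

power ≈ 0.98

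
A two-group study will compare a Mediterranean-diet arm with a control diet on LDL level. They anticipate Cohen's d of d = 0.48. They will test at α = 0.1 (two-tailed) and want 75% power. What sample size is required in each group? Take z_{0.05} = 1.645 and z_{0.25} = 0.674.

For two independent groups with equal n: n = 2·((z_{α/2} + z_β) / d)².
z_{α/2} + z_β = 1.645 + 0.674 = 2.319.
n = 2 × (2.319 / 0.48)² = 2 × 4.831² = 2 × 23.34 = 46.7.
Round up to the next whole participant.

n = 47 per group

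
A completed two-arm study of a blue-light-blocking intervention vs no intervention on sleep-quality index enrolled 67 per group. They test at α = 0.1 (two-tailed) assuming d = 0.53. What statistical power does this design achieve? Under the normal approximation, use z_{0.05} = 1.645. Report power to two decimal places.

power ≈ 0.92

For two equal groups, power = Φ(d·√(n/2) − z_{α/2}).
d·√(n/2) = 0.53 × √(67/2) = 0.53 × 5.788 = 3.068.
z_β = 3.068 − 1.645 = 1.423.
Power = Φ(1.423) = 0.923.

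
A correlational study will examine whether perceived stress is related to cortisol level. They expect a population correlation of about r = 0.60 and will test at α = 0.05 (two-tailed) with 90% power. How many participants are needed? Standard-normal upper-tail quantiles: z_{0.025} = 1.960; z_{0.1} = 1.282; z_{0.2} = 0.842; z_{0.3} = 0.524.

n = 25

Fisher's z: C = ½·ln((1+r)/(1−r)) = ½·ln(4.0000) = 0.6931.
n = ((z_{α/2} + z_β)/C)² + 3.
(1.960 + 1.282) / 0.6931 = 3.242 / 0.6931 = 4.678.
n = 4.678² + 3 = 21.88 + 3 = 24.9.
Round up.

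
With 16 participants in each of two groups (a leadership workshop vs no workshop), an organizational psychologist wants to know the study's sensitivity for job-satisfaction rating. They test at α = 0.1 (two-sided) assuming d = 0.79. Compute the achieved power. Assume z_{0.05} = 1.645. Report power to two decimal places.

For two equal groups, power = Φ(d·√(n/2) − z_{α/2}).
d·√(n/2) = 0.79 × √(16/2) = 0.79 × 2.828 = 2.234.
z_β = 2.234 − 1.645 = 0.589.
Power = Φ(0.589) = 0.722.

power ≈ 0.72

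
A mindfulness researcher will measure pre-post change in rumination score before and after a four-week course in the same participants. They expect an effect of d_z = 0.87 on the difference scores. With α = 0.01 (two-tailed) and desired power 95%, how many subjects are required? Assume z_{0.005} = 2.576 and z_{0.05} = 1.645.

n = 24 pairs

For a paired (one-sample on differences) test: n = ((z_{α/2} + z_β) / d)².
z_{α/2} + z_β = 2.576 + 1.645 = 4.221.
n = (4.221 / 0.87)² = 4.852² = 23.54.
Round up.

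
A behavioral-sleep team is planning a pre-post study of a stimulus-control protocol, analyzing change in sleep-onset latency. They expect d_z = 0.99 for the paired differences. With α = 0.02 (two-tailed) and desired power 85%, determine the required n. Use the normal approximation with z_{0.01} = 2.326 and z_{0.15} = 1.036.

n = 12 pairs

For a paired (one-sample on differences) test: n = ((z_{α/2} + z_β) / d)².
z_{α/2} + z_β = 2.326 + 1.036 = 3.362.
n = (3.362 / 0.99)² = 3.396² = 11.53.
Round up.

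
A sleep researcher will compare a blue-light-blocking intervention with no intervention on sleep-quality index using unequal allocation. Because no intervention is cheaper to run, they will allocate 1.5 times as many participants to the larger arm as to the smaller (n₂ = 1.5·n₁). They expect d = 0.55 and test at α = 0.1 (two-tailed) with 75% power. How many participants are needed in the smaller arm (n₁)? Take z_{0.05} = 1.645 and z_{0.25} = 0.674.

n₁ = 30

With allocation ratio k = n₂/n₁ = 1.5, Var(x̄₁−x̄₂) = σ²(1/n₁ + 1/(k·n₁)) = σ²·(k+1)/(k·n₁).
So n₁ = (1 + 1/k)·((z_{α/2} + z_β)/d)² = 1.667 × (2.319/0.55)².
n₁ = 1.667 × 17.78 = 29.6.
Round up: n₁ = 30, giving n₂ = 1.5 × 30 = 45.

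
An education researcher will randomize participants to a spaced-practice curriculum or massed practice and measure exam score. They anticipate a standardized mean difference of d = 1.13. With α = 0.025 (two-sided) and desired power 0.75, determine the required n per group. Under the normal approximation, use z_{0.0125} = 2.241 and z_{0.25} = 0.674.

n = 14 per group

For two independent groups with equal n: n = 2·((z_{α/2} + z_β) / d)².
z_{α/2} + z_β = 2.241 + 0.674 = 2.915.
n = 2 × (2.915 / 1.13)² = 2 × 2.580² = 2 × 6.65 = 13.3.
Round up to the next whole participant.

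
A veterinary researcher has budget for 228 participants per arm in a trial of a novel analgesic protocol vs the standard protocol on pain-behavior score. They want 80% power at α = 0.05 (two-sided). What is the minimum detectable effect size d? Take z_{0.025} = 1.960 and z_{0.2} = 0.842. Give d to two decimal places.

d_min ≈ 0.26

For two independent groups of n = 228 each: d_min = (z_{α/2} + z_β)·√(2/n).
z-sum = 1.960 + 0.842 = 2.802.
d_min = 2.802 × √(2/228) = 2.802 × 0.0937 = 0.262.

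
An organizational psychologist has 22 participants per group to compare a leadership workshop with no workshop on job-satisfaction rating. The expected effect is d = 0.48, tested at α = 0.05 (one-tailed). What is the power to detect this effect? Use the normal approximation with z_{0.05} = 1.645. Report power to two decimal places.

power ≈ 0.48

For two equal groups, power = Φ(d·√(n/2) − z_{α}).
d·√(n/2) = 0.48 × √(22/2) = 0.48 × 3.317 = 1.592.
z_β = 1.592 − 1.645 = -0.053.
Power = Φ(-0.053) = 0.479.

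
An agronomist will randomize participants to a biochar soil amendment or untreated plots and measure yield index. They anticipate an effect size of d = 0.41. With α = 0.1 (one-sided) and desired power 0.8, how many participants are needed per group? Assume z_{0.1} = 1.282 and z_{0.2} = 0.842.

n = 54 per group

For two independent groups with equal n: n = 2·((z_{α} + z_β) / d)².
z_{α} + z_β = 1.282 + 0.842 = 2.124.
n = 2 × (2.124 / 0.41)² = 2 × 5.180² = 2 × 26.84 = 53.7.
Round up to the next whole participant.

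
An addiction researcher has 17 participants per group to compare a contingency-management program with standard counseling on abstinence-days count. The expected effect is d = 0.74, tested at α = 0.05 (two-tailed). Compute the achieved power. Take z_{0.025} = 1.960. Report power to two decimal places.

power ≈ 0.58

For two equal groups, power = Φ(d·√(n/2) − z_{α/2}).
d·√(n/2) = 0.74 × √(17/2) = 0.74 × 2.915 = 2.157.
z_β = 2.157 − 1.960 = 0.197.
Power = Φ(0.197) = 0.578.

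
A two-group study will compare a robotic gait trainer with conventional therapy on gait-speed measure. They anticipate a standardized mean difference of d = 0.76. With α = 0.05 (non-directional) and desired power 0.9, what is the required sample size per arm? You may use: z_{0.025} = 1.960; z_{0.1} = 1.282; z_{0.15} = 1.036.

For two independent groups with equal n: n = 2·((z_{α/2} + z_β) / d)².
z_{α/2} + z_β = 1.960 + 1.282 = 3.242.
n = 2 × (3.242 / 0.76)² = 2 × 4.266² = 2 × 18.20 = 36.4.
Round up to the next whole participant.

n = 37 per group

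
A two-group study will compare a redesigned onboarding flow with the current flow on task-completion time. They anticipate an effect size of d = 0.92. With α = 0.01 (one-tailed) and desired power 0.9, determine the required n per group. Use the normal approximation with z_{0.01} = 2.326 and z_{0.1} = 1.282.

n = 31 per group

For two independent groups with equal n: n = 2·((z_{α} + z_β) / d)².
z_{α} + z_β = 2.326 + 1.282 = 3.608.
n = 2 × (3.608 / 0.92)² = 2 × 3.922² = 2 × 15.38 = 30.8.
Round up to the next whole participant.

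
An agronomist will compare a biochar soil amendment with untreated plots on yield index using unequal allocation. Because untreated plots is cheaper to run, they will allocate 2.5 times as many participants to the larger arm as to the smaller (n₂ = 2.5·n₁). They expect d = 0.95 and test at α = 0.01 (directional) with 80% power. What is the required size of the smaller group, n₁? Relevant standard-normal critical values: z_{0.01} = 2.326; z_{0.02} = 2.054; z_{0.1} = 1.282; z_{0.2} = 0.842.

With allocation ratio k = n₂/n₁ = 2.5, Var(x̄₁−x̄₂) = σ²(1/n₁ + 1/(k·n₁)) = σ²·(k+1)/(k·n₁).
So n₁ = (1 + 1/k)·((z_{α} + z_β)/d)² = 1.400 × (3.168/0.95)².
n₁ = 1.400 × 11.12 = 15.6.
Round up: n₁ = 16, giving n₂ = 2.5 × 16 = 40.

n₁ = 16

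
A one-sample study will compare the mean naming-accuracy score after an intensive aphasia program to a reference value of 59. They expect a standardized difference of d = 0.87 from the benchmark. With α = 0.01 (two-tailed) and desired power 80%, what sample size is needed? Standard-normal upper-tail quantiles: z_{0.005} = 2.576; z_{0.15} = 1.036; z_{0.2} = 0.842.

n = 16

For a one-sample test: n = ((z_{α/2} + z_β) / d)².
z_{α/2} + z_β = 2.576 + 0.842 = 3.418.
n = (3.418 / 0.87)² = 3.929² = 15.43.
Round up.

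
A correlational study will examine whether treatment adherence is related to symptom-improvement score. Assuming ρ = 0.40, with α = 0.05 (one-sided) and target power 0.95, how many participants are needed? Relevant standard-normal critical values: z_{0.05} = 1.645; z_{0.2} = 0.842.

n = 64

Fisher's z: C = ½·ln((1+r)/(1−r)) = ½·ln(2.3333) = 0.4236.
n = ((z_{α} + z_β)/C)² + 3.
(1.645 + 1.645) / 0.4236 = 3.290 / 0.4236 = 7.767.
n = 7.767² + 3 = 60.32 + 3 = 63.3.
Round up.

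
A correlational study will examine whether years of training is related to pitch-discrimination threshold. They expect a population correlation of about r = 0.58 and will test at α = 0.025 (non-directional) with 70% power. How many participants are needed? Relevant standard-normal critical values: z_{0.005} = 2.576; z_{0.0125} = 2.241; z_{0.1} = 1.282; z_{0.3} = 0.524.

n = 21

Fisher's z: C = ½·ln((1+r)/(1−r)) = ½·ln(3.7619) = 0.6625.
n = ((z_{α/2} + z_β)/C)² + 3.
(2.241 + 0.524) / 0.6625 = 2.765 / 0.6625 = 4.174.
n = 4.174² + 3 = 17.42 + 3 = 20.4.
Round up.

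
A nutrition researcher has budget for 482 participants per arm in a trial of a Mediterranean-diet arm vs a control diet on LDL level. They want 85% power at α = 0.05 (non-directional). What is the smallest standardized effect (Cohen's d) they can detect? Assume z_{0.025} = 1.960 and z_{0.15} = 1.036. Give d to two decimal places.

For two independent groups of n = 482 each: d_min = (z_{α/2} + z_β)·√(2/n).
z-sum = 1.960 + 1.036 = 2.996.
d_min = 2.996 × √(2/482) = 2.996 × 0.0644 = 0.193.

d_min ≈ 0.19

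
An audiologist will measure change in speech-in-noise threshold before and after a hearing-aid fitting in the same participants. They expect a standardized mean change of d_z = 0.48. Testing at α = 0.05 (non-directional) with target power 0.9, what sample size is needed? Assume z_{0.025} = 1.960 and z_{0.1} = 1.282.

n = 46 pairs

For a paired (one-sample on differences) test: n = ((z_{α/2} + z_β) / d)².
z_{α/2} + z_β = 1.960 + 1.282 = 3.242.
n = (3.242 / 0.48)² = 6.754² = 45.62.
Round up.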